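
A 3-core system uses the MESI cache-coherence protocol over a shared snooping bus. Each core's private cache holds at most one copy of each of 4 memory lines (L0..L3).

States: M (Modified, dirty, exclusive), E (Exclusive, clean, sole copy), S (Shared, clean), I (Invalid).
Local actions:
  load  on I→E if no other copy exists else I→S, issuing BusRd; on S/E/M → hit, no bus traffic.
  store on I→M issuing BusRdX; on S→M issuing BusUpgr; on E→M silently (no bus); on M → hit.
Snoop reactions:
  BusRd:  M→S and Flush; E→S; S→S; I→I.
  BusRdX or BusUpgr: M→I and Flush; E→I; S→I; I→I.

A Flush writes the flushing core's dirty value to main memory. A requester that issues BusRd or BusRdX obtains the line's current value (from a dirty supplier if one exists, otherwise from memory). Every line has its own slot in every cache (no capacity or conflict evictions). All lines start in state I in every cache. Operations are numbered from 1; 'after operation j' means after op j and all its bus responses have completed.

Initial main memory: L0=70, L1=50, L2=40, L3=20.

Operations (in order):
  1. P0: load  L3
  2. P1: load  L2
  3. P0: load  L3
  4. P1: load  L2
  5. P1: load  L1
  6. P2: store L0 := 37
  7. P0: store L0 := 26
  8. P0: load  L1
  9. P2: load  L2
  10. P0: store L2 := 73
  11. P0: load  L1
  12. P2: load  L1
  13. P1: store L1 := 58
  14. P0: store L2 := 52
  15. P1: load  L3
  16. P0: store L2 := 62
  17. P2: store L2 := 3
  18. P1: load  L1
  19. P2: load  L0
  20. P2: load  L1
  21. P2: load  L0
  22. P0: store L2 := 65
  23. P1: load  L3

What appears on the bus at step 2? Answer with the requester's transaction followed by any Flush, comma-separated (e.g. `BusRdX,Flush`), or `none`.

bus = BusRd

[1] P0: load  L3 | P0:E(20), P1:I, P2:I | bus: BusRd
[2] P1: load  L2 | P0:I, P1:E(40), P2:I | bus: BusRd
[3] P0: load  L3 | P0:E(20), P1:I, P2:I | bus: none
[4] P1: load  L2 | P0:I, P1:E(40), P2:I | bus: none
[5] P1: load  L1 | P0:I, P1:E(50), P2:I | bus: BusRd
[6] P2: store L0 := 37 | P0:I, P1:I, P2:M(37) | bus: BusRdX
[7] P0: store L0 := 26 | P0:M(26), P1:I, P2:I | bus: BusRdX,Flush
[8] P0: load  L1 | P0:S(50), P1:S(50), P2:I | bus: BusRd
[9] P2: load  L2 | P0:I, P1:S(40), P2:S(40) | bus: BusRd
[10] P0: store L2 := 73 | P0:M(73), P1:I, P2:I | bus: BusRdX
[11] P0: load  L1 | P0:S(50), P1:S(50), P2:I | bus: none
[12] P2: load  L1 | P0:S(50), P1:S(50), P2:S(50) | bus: BusRd
[13] P1: store L1 := 58 | P0:I, P1:M(58), P2:I | bus: BusUpgr
[14] P0: store L2 := 52 | P0:M(52), P1:I, P2:I | bus: none
[15] P1: load  L3 | P0:S(20), P1:S(20), P2:I | bus: BusRd
[16] P0: store L2 := 62 | P0:M(62), P1:I, P2:I | bus: none
[17] P2: store L2 := 3 | P0:I, P1:I, P2:M(3) | bus: BusRdX,Flush
[18] P1: load  L1 | P0:I, P1:M(58), P2:I | bus: none
[19] P2: load  L0 | P0:S(26), P1:I, P2:S(26) | bus: BusRd,Flush
[20] P2: load  L1 | P0:I, P1:S(58), P2:S(58) | bus: BusRd,Flush
[21] P2: load  L0 | P0:S(26), P1:I, P2:S(26) | bus: none
[22] P0: store L2 := 65 | P0:M(65), P1:I, P2:I | bus: BusRdX,Flush
[23] P1: load  L3 | P0:S(20), P1:S(20), P2:I | bus: none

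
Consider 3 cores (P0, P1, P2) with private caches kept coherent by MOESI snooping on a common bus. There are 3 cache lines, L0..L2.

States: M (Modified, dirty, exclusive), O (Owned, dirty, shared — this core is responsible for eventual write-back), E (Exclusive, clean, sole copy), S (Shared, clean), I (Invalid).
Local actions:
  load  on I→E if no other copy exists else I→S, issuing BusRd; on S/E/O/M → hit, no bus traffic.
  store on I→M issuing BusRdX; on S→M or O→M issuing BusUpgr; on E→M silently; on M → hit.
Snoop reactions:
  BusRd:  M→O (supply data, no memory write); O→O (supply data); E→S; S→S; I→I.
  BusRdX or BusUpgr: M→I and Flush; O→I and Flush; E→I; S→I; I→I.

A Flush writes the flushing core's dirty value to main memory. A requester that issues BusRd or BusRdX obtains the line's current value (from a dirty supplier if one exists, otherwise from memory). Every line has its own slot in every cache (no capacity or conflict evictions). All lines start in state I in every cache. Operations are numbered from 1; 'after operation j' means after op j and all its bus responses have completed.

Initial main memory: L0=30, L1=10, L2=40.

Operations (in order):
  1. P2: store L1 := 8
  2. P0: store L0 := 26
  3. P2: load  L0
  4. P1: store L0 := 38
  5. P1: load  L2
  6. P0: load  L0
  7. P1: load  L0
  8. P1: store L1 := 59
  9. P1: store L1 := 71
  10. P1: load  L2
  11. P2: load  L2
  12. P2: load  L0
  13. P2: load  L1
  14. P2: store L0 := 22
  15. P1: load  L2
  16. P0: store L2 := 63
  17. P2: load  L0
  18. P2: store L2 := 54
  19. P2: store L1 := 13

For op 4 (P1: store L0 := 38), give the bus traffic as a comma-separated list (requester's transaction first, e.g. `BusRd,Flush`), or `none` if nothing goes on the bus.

bus = BusRdX,Flush

step 1: P2: store L1 := 8  ⟶  IIM  (L1)  txn=BusRdX  M[L1]=10
step 2: P0: store L0 := 26  ⟶  MII  (L0)  txn=BusRdX  M[L0]=30
step 3: P2: load  L0  ⟶  OIS  (L0)  txn=BusRd  M[L0]=30
step 4: P1: store L0 := 38  ⟶  IMI  (L0)  txn=BusRdX+Flush  M[L0]=26
step 5: P1: load  L2  ⟶  IEI  (L2)  txn=BusRd  M[L2]=40
step 6: P0: load  L0  ⟶  SOI  (L0)  txn=BusRd  M[L0]=26
step 7: P1: load  L0  ⟶  SOI  (L0)  txn=∅  M[L0]=26
step 8: P1: store L1 := 59  ⟶  IMI  (L1)  txn=BusRdX+Flush  M[L1]=8
step 9: P1: store L1 := 71  ⟶  IMI  (L1)  txn=∅  M[L1]=8
step 10: P1: load  L2  ⟶  IEI  (L2)  txn=∅  M[L2]=40
step 11: P2: load  L2  ⟶  ISS  (L2)  txn=BusRd  M[L2]=40
step 12: P2: load  L0  ⟶  SOS  (L0)  txn=BusRd  M[L0]=26
step 13: P2: load  L1  ⟶  IOS  (L1)  txn=BusRd  M[L1]=8
step 14: P2: store L0 := 22  ⟶  IIM  (L0)  txn=BusUpgr+Flush  M[L0]=38
step 15: P1: load  L2  ⟶  ISS  (L2)  txn=∅  M[L2]=40
step 16: P0: store L2 := 63  ⟶  MII  (L2)  txn=BusRdX  M[L2]=40
step 17: P2: load  L0  ⟶  IIM  (L0)  txn=∅  M[L0]=38
step 18: P2: store L2 := 54  ⟶  IIM  (L2)  txn=BusRdX+Flush  M[L2]=63
step 19: P2: store L1 := 13  ⟶  IIM  (L1)  txn=BusUpgr+Flush  M[L1]=71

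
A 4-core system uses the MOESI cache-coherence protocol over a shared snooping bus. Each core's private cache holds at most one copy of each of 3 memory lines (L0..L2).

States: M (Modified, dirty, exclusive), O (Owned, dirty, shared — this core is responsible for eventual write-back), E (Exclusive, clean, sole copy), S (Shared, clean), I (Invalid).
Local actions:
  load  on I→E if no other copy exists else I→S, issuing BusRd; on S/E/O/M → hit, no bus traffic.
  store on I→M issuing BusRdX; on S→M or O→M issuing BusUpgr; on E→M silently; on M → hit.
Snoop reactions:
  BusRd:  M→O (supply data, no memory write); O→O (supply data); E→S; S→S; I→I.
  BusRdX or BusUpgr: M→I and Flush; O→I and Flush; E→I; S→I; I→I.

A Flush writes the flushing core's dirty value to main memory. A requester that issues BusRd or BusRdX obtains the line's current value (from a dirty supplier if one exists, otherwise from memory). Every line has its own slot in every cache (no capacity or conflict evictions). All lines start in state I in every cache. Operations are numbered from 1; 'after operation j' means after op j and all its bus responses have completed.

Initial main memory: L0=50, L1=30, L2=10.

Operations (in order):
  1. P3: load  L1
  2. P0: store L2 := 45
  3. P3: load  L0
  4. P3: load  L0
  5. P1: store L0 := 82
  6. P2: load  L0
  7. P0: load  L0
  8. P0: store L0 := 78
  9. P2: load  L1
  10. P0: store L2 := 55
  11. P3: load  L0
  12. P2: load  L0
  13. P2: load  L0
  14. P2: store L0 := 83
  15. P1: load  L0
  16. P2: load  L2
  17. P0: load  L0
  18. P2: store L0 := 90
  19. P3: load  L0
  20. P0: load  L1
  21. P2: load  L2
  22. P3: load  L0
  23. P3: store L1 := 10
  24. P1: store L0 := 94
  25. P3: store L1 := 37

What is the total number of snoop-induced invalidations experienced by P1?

invalidations = 2

step 1: P3: load  L1  ⟶  IIIE  (L1)  txn=BusRd  M[L1]=30
step 2: P0: store L2 := 45  ⟶  MIII  (L2)  txn=BusRdX  M[L2]=10
step 3: P3: load  L0  ⟶  IIIE  (L0)  txn=BusRd  M[L0]=50
step 4: P3: load  L0  ⟶  IIIE  (L0)  txn=∅  M[L0]=50
step 5: P1: store L0 := 82  ⟶  IMII  (L0)  txn=BusRdX  M[L0]=50
step 6: P2: load  L0  ⟶  IOSI  (L0)  txn=BusRd  M[L0]=50
step 7: P0: load  L0  ⟶  SOSI  (L0)  txn=BusRd  M[L0]=50
step 8: P0: store L0 := 78  ⟶  MIII  (L0)  txn=BusUpgr+Flush  M[L0]=82
step 9: P2: load  L1  ⟶  IISS  (L1)  txn=BusRd  M[L1]=30
step 10: P0: store L2 := 55  ⟶  MIII  (L2)  txn=∅  M[L2]=10
step 11: P3: load  L0  ⟶  OIIS  (L0)  txn=BusRd  M[L0]=82
step 12: P2: load  L0  ⟶  OISS  (L0)  txn=BusRd  M[L0]=82
step 13: P2: load  L0  ⟶  OISS  (L0)  txn=∅  M[L0]=82
step 14: P2: store L0 := 83  ⟶  IIMI  (L0)  txn=BusUpgr+Flush  M[L0]=78
step 15: P1: load  L0  ⟶  ISOI  (L0)  txn=BusRd  M[L0]=78
step 16: P2: load  L2  ⟶  OISI  (L2)  txn=BusRd  M[L2]=10
step 17: P0: load  L0  ⟶  SSOI  (L0)  txn=BusRd  M[L0]=78
step 18: P2: store L0 := 90  ⟶  IIMI  (L0)  txn=BusUpgr  M[L0]=78
step 19: P3: load  L0  ⟶  IIOS  (L0)  txn=BusRd  M[L0]=78
step 20: P0: load  L1  ⟶  SISS  (L1)  txn=BusRd  M[L1]=30
step 21: P2: load  L2  ⟶  OISI  (L2)  txn=∅  M[L2]=10
step 22: P3: load  L0  ⟶  IIOS  (L0)  txn=∅  M[L0]=78
step 23: P3: store L1 := 10  ⟶  IIIM  (L1)  txn=BusUpgr  M[L1]=30
step 24: P1: store L0 := 94  ⟶  IMII  (L0)  txn=BusRdX+Flush  M[L0]=90
step 25: P3: store L1 := 37  ⟶  IIIM  (L1)  txn=∅  M[L1]=30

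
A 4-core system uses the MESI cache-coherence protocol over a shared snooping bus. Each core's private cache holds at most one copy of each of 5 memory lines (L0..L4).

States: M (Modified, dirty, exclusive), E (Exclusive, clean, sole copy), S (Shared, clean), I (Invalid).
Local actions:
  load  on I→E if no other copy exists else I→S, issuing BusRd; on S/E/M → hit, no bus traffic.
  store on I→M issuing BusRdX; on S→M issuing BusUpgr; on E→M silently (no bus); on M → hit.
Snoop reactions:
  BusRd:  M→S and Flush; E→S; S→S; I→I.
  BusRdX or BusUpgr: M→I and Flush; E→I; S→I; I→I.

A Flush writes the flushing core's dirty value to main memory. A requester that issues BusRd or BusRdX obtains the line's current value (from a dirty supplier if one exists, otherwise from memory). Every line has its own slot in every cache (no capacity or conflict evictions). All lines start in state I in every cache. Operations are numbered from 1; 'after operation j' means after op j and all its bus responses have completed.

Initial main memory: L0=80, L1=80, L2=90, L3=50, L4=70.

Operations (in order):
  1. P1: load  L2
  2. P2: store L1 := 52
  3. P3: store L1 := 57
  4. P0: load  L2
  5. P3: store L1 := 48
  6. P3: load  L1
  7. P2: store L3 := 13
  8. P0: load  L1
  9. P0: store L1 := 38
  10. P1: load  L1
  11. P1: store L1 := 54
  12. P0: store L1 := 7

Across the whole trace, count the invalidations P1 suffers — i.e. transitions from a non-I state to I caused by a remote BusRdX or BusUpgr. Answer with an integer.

step 1: P1: load  L2  ⟶  IEII  (L2)  txn=BusRd  M[L2]=90
step 2: P2: store L1 := 52  ⟶  IIMI  (L1)  txn=BusRdX  M[L1]=80
step 3: P3: store L1 := 57  ⟶  IIIM  (L1)  txn=BusRdX+Flush  M[L1]=52
step 4: P0: load  L2  ⟶  SSII  (L2)  txn=BusRd  M[L2]=90
step 5: P3: store L1 := 48  ⟶  IIIM  (L1)  txn=∅  M[L1]=52
step 6: P3: load  L1  ⟶  IIIM  (L1)  txn=∅  M[L1]=52
step 7: P2: store L3 := 13  ⟶  IIMI  (L3)  txn=BusRdX  M[L3]=50
step 8: P0: load  L1  ⟶  SIIS  (L1)  txn=BusRd+Flush  M[L1]=48
step 9: P0: store L1 := 38  ⟶  MIII  (L1)  txn=BusUpgr  M[L1]=48
step 10: P1: load  L1  ⟶  SSII  (L1)  txn=BusRd+Flush  M[L1]=38
step 11: P1: store L1 := 54  ⟶  IMII  (L1)  txn=BusUpgr  M[L1]=38
step 12: P0: store L1 := 7  ⟶  MIII  (L1)  txn=BusRdX+Flush  M[L1]=54

invalidations = 1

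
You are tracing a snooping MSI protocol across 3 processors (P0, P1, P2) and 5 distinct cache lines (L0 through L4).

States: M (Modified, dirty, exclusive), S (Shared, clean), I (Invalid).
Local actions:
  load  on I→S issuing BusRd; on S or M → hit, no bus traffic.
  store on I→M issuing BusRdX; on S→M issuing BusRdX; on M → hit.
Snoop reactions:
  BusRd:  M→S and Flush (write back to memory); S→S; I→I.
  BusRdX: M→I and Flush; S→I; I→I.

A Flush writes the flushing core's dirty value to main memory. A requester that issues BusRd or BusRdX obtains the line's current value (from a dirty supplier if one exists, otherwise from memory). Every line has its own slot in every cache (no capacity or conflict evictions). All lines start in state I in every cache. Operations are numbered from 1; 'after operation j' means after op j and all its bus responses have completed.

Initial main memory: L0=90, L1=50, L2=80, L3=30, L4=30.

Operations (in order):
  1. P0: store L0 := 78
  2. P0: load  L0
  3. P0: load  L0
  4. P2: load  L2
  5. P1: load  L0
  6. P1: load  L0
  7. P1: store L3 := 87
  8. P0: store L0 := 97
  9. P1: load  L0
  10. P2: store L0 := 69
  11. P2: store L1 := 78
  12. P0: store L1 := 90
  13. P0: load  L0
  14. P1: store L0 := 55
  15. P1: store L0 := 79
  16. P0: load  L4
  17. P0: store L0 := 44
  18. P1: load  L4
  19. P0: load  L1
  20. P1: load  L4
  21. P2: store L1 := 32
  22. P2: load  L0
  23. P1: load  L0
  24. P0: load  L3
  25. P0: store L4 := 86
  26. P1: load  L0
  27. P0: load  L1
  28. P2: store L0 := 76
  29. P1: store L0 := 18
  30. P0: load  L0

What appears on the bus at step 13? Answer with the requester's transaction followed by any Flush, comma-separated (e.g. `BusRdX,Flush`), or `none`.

bus = BusRd,Flush

  op1 P0: store L0 := 78 → M/I/I on L0; bus BusRdX; mem=90
  op2 P0: load  L0 → M/I/I on L0; bus (none); mem=90
  op3 P0: load  L0 → M/I/I on L0; bus (none); mem=90
  op4 P2: load  L2 → I/I/S on L2; bus BusRd; mem=80
  op5 P1: load  L0 → S/S/I on L0; bus BusRd Flush; mem=78
  op6 P1: load  L0 → S/S/I on L0; bus (none); mem=78
  op7 P1: store L3 := 87 → I/M/I on L3; bus BusRdX; mem=30
  op8 P0: store L0 := 97 → M/I/I on L0; bus BusRdX; mem=78
  op9 P1: load  L0 → S/S/I on L0; bus BusRd Flush; mem=97
  op10 P2: store L0 := 69 → I/I/M on L0; bus BusRdX; mem=97
  op11 P2: store L1 := 78 → I/I/M on L1; bus BusRdX; mem=50
  op12 P0: store L1 := 90 → M/I/I on L1; bus BusRdX Flush; mem=78
  op13 P0: load  L0 → S/I/S on L0; bus BusRd Flush; mem=69
  op14 P1: store L0 := 55 → I/M/I on L0; bus BusRdX; mem=69
  op15 P1: store L0 := 79 → I/M/I on L0; bus (none); mem=69
  op16 P0: load  L4 → S/I/I on L4; bus BusRd; mem=30
  op17 P0: store L0 := 44 → M/I/I on L0; bus BusRdX Flush; mem=79
  op18 P1: load  L4 → S/S/I on L4; bus BusRd; mem=30
  op19 P0: load  L1 → M/I/I on L1; bus (none); mem=78
  op20 P1: load  L4 → S/S/I on L4; bus (none); mem=30
  op21 P2: store L1 := 32 → I/I/M on L1; bus BusRdX Flush; mem=90
  op22 P2: load  L0 → S/I/S on L0; bus BusRd Flush; mem=44
  op23 P1: load  L0 → S/S/S on L0; bus BusRd; mem=44
  op24 P0: load  L3 → S/S/I on L3; bus BusRd Flush; mem=87
  op25 P0: store L4 := 86 → M/I/I on L4; bus BusRdX; mem=30
  op26 P1: load  L0 → S/S/S on L0; bus (none); mem=44
  op27 P0: load  L1 → S/I/S on L1; bus BusRd Flush; mem=32
  op28 P2: store L0 := 76 → I/I/M on L0; bus BusRdX; mem=44
  op29 P1: store L0 := 18 → I/M/I on L0; bus BusRdX Flush; mem=76
  op30 P0: load  L0 → S/S/I on L0; bus BusRd Flush; mem=18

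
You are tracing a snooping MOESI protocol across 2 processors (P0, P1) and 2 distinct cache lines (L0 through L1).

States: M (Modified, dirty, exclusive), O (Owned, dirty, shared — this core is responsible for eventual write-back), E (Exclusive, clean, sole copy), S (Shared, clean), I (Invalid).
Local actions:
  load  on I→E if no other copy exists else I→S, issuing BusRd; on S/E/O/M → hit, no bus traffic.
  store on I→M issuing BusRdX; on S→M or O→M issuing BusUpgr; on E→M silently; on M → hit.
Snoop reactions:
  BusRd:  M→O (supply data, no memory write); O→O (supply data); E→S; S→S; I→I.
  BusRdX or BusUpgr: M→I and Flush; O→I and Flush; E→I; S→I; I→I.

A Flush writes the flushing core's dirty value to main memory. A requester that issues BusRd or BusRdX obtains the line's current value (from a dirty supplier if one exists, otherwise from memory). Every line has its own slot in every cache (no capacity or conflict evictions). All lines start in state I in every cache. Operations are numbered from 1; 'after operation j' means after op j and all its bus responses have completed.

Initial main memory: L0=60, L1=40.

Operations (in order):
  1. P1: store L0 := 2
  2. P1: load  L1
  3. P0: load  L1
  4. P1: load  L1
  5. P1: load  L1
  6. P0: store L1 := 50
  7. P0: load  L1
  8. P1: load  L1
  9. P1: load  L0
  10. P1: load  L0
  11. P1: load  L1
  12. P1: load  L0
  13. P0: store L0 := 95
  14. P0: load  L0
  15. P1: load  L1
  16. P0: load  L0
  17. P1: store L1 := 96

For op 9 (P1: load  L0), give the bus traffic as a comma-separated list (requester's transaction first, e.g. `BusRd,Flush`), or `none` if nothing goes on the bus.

bus = none

  op1 P1: store L0 := 2 → I/M on L0; bus BusRdX; mem=60
  op2 P1: load  L1 → I/E on L1; bus BusRd; mem=40
  op3 P0: load  L1 → S/S on L1; bus BusRd; mem=40
  op4 P1: load  L1 → S/S on L1; bus (none); mem=40
  op5 P1: load  L1 → S/S on L1; bus (none); mem=40
  op6 P0: store L1 := 50 → M/I on L1; bus BusUpgr; mem=40
  op7 P0: load  L1 → M/I on L1; bus (none); mem=40
  op8 P1: load  L1 → O/S on L1; bus BusRd; mem=40
  op9 P1: load  L0 → I/M on L0; bus (none); mem=60
  op10 P1: load  L0 → I/M on L0; bus (none); mem=60
  op11 P1: load  L1 → O/S on L1; bus (none); mem=40
  op12 P1: load  L0 → I/M on L0; bus (none); mem=60
  op13 P0: store L0 := 95 → M/I on L0; bus BusRdX Flush; mem=2
  op14 P0: load  L0 → M/I on L0; bus (none); mem=2
  op15 P1: load  L1 → O/S on L1; bus (none); mem=40
  op16 P0: load  L0 → M/I on L0; bus (none); mem=2
  op17 P1: store L1 := 96 → I/M on L1; bus BusUpgr Flush; mem=50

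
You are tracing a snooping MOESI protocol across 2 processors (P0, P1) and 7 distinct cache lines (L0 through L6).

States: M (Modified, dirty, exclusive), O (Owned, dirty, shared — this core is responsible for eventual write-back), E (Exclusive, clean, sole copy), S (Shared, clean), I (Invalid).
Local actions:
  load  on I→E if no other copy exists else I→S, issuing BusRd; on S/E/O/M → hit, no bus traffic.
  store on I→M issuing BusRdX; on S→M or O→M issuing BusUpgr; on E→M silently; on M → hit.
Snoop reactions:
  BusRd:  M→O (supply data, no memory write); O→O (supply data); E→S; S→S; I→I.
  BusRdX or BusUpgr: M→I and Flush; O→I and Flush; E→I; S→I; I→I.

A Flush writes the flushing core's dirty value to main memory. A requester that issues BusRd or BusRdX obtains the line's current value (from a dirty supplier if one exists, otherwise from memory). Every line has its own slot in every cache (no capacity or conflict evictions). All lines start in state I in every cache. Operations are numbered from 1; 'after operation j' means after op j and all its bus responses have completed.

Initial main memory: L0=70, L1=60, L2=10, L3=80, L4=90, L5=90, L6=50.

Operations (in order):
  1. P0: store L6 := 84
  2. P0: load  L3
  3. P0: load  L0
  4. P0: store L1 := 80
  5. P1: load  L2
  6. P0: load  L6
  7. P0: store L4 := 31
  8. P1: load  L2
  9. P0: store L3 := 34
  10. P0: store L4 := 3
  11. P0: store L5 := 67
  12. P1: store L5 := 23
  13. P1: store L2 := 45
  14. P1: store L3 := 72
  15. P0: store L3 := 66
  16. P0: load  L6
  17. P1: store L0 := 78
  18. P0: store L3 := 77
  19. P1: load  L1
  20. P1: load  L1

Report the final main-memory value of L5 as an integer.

1. P0: store L6 := 84  bus=[BusRdX]  L6: P0=M P1=I  mem[L6]=50
2. P0: load  L3  bus=[BusRd]  L3: P0=E P1=I  mem[L3]=80
3. P0: load  L0  bus=[BusRd]  L0: P0=E P1=I  mem[L0]=70
4. P0: store L1 := 80  bus=[BusRdX]  L1: P0=M P1=I  mem[L1]=60
5. P1: load  L2  bus=[BusRd]  L2: P0=I P1=E  mem[L2]=10
6. P0: load  L6  bus=[-]  L6: P0=M P1=I  mem[L6]=50
7. P0: store L4 := 31  bus=[BusRdX]  L4: P0=M P1=I  mem[L4]=90
8. P1: load  L2  bus=[-]  L2: P0=I P1=E  mem[L2]=10
9. P0: store L3 := 34  bus=[-]  L3: P0=M P1=I  mem[L3]=80
10. P0: store L4 := 3  bus=[-]  L4: P0=M P1=I  mem[L4]=90
11. P0: store L5 := 67  bus=[BusRdX]  L5: P0=M P1=I  mem[L5]=90
12. P1: store L5 := 23  bus=[BusRdX,Flush]  L5: P0=I P1=M  mem[L5]=67
13. P1: store L2 := 45  bus=[-]  L2: P0=I P1=M  mem[L2]=10
14. P1: store L3 := 72  bus=[BusRdX,Flush]  L3: P0=I P1=M  mem[L3]=34
15. P0: store L3 := 66  bus=[BusRdX,Flush]  L3: P0=M P1=I  mem[L3]=72
16. P0: load  L6  bus=[-]  L6: P0=M P1=I  mem[L6]=50
17. P1: store L0 := 78  bus=[BusRdX]  L0: P0=I P1=M  mem[L0]=70
18. P0: store L3 := 77  bus=[-]  L3: P0=M P1=I  mem[L3]=72
19. P1: load  L1  bus=[BusRd]  L1: P0=O P1=S  mem[L1]=60
20. P1: load  L1  bus=[-]  L1: P0=O P1=S  mem[L1]=60

memory[L5] = 67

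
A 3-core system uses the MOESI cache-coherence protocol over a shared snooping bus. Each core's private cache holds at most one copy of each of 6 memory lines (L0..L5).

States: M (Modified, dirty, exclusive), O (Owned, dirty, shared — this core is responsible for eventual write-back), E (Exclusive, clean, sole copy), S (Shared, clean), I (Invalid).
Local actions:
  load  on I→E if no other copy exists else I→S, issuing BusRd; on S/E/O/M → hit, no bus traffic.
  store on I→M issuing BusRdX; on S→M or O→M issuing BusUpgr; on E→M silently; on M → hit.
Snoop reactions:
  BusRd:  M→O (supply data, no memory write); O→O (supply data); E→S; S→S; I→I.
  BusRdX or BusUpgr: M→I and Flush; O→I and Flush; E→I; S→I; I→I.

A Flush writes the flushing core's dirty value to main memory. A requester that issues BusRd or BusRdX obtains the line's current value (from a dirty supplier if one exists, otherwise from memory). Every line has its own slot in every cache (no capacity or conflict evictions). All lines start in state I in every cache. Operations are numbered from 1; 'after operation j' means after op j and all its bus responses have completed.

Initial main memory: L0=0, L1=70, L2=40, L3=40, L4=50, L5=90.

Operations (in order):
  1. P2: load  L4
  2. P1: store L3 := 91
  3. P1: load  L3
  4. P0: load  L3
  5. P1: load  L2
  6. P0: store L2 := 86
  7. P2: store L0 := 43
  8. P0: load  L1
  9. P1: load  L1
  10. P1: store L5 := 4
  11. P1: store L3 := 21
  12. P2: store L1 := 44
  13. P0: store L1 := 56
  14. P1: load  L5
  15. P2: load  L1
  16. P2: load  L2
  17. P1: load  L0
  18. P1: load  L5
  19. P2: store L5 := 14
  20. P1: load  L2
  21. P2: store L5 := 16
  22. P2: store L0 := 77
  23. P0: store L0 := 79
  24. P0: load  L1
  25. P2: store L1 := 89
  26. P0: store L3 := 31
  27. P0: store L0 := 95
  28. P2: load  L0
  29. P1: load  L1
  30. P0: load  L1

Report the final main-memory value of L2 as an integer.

[1] P2: load  L4 | P0:I, P1:I, P2:E(50) | bus: BusRd
[2] P1: store L3 := 91 | P0:I, P1:M(91), P2:I | bus: BusRdX
[3] P1: load  L3 | P0:I, P1:M(91), P2:I | bus: none
[4] P0: load  L3 | P0:S(91), P1:O(91), P2:I | bus: BusRd
[5] P1: load  L2 | P0:I, P1:E(40), P2:I | bus: BusRd
[6] P0: store L2 := 86 | P0:M(86), P1:I, P2:I | bus: BusRdX
[7] P2: store L0 := 43 | P0:I, P1:I, P2:M(43) | bus: BusRdX
[8] P0: load  L1 | P0:E(70), P1:I, P2:I | bus: BusRd
[9] P1: load  L1 | P0:S(70), P1:S(70), P2:I | bus: BusRd
[10] P1: store L5 := 4 | P0:I, P1:M(4), P2:I | bus: BusRdX
[11] P1: store L3 := 21 | P0:I, P1:M(21), P2:I | bus: BusUpgr
[12] P2: store L1 := 44 | P0:I, P1:I, P2:M(44) | bus: BusRdX
[13] P0: store L1 := 56 | P0:M(56), P1:I, P2:I | bus: BusRdX,Flush
[14] P1: load  L5 | P0:I, P1:M(4), P2:I | bus: none
[15] P2: load  L1 | P0:O(56), P1:I, P2:S(56) | bus: BusRd
[16] P2: load  L2 | P0:O(86), P1:I, P2:S(86) | bus: BusRd
[17] P1: load  L0 | P0:I, P1:S(43), P2:O(43) | bus: BusRd
[18] P1: load  L5 | P0:I, P1:M(4), P2:I | bus: none
[19] P2: store L5 := 14 | P0:I, P1:I, P2:M(14) | bus: BusRdX,Flush
[20] P1: load  L2 | P0:O(86), P1:S(86), P2:S(86) | bus: BusRd
[21] P2: store L5 := 16 | P0:I, P1:I, P2:M(16) | bus: none
[22] P2: store L0 := 77 | P0:I, P1:I, P2:M(77) | bus: BusUpgr
[23] P0: store L0 := 79 | P0:M(79), P1:I, P2:I | bus: BusRdX,Flush
[24] P0: load  L1 | P0:O(56), P1:I, P2:S(56) | bus: none
[25] P2: store L1 := 89 | P0:I, P1:I, P2:M(89) | bus: BusUpgr,Flush
[26] P0: store L3 := 31 | P0:M(31), P1:I, P2:I | bus: BusRdX,Flush
[27] P0: store L0 := 95 | P0:M(95), P1:I, P2:I | bus: none
[28] P2: load  L0 | P0:O(95), P1:I, P2:S(95) | bus: BusRd
[29] P1: load  L1 | P0:I, P1:S(89), P2:O(89) | bus: BusRd
[30] P0: load  L1 | P0:S(89), P1:S(89), P2:O(89) | bus: BusRd

memory[L2] = 40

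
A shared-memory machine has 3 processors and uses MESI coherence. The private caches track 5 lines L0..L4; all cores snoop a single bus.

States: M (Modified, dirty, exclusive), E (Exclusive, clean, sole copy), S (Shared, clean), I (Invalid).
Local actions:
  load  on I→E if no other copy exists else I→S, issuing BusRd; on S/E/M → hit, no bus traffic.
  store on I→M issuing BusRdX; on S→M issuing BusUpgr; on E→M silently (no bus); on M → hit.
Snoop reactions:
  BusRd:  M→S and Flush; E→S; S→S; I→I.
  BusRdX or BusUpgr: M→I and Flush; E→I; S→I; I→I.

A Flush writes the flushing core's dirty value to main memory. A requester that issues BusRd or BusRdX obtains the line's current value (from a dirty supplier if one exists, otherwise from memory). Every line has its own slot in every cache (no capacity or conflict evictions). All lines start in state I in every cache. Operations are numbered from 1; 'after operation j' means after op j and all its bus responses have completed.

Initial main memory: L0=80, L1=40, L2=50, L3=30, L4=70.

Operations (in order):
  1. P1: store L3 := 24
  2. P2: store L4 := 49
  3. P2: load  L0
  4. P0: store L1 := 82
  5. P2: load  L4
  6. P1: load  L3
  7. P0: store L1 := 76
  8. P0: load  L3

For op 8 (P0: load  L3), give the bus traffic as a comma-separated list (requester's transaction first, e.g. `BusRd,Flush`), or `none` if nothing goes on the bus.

bus = BusRd,Flush

step 1: P1: store L3 := 24  ⟶  IMI  (L3)  txn=BusRdX  M[L3]=30
step 2: P2: store L4 := 49  ⟶  IIM  (L4)  txn=BusRdX  M[L4]=70
step 3: P2: load  L0  ⟶  IIE  (L0)  txn=BusRd  M[L0]=80
step 4: P0: store L1 := 82  ⟶  MII  (L1)  txn=BusRdX  M[L1]=40
step 5: P2: load  L4  ⟶  IIM  (L4)  txn=∅  M[L4]=70
step 6: P1: load  L3  ⟶  IMI  (L3)  txn=∅  M[L3]=30
step 7: P0: store L1 := 76  ⟶  MII  (L1)  txn=∅  M[L1]=40
step 8: P0: load  L3  ⟶  SSI  (L3)  txn=BusRd+Flush  M[L3]=24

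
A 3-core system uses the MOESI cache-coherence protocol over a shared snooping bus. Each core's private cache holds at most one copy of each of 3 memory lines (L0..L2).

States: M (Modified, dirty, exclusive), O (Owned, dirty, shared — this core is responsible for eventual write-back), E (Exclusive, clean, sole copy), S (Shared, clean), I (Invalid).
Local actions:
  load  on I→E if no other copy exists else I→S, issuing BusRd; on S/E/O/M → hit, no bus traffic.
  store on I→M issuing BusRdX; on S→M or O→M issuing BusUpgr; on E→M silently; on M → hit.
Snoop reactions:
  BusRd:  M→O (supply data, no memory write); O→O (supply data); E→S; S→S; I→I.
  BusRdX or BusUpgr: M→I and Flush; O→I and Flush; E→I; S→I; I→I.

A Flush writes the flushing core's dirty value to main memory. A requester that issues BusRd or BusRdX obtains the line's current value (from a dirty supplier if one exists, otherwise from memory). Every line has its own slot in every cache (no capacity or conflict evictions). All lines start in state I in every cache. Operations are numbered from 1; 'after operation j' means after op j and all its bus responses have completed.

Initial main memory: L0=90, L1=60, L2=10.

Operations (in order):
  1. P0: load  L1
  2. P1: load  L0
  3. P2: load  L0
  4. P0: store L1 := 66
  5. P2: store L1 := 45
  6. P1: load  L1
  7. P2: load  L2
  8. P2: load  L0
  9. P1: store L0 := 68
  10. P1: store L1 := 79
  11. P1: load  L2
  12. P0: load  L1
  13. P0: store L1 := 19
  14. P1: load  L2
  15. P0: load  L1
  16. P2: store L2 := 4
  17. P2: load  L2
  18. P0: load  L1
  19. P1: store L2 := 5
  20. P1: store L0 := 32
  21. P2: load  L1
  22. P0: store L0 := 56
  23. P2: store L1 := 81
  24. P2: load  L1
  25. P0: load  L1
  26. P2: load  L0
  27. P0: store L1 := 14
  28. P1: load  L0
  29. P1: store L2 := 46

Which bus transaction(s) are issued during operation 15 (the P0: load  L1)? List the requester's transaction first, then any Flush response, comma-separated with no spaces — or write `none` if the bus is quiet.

[1] P0: load  L1 | P0:E(60), P1:I, P2:I | bus: BusRd
[2] P1: load  L0 | P0:I, P1:E(90), P2:I | bus: BusRd
[3] P2: load  L0 | P0:I, P1:S(90), P2:S(90) | bus: BusRd
[4] P0: store L1 := 66 | P0:M(66), P1:I, P2:I | bus: none
[5] P2: store L1 := 45 | P0:I, P1:I, P2:M(45) | bus: BusRdX,Flush
[6] P1: load  L1 | P0:I, P1:S(45), P2:O(45) | bus: BusRd
[7] P2: load  L2 | P0:I, P1:I, P2:E(10) | bus: BusRd
[8] P2: load  L0 | P0:I, P1:S(90), P2:S(90) | bus: none
[9] P1: store L0 := 68 | P0:I, P1:M(68), P2:I | bus: BusUpgr
[10] P1: store L1 := 79 | P0:I, P1:M(79), P2:I | bus: BusUpgr,Flush
[11] P1: load  L2 | P0:I, P1:S(10), P2:S(10) | bus: BusRd
[12] P0: load  L1 | P0:S(79), P1:O(79), P2:I | bus: BusRd
[13] P0: store L1 := 19 | P0:M(19), P1:I, P2:I | bus: BusUpgr,Flush
[14] P1: load  L2 | P0:I, P1:S(10), P2:S(10) | bus: none
[15] P0: load  L1 | P0:M(19), P1:I, P2:I | bus: none
[16] P2: store L2 := 4 | P0:I, P1:I, P2:M(4) | bus: BusUpgr
[17] P2: load  L2 | P0:I, P1:I, P2:M(4) | bus: none
[18] P0: load  L1 | P0:M(19), P1:I, P2:I | bus: none
[19] P1: store L2 := 5 | P0:I, P1:M(5), P2:I | bus: BusRdX,Flush
[20] P1: store L0 := 32 | P0:I, P1:M(32), P2:I | bus: none
[21] P2: load  L1 | P0:O(19), P1:I, P2:S(19) | bus: BusRd
[22] P0: store L0 := 56 | P0:M(56), P1:I, P2:I | bus: BusRdX,Flush
[23] P2: store L1 := 81 | P0:I, P1:I, P2:M(81) | bus: BusUpgr,Flush
[24] P2: load  L1 | P0:I, P1:I, P2:M(81) | bus: none
[25] P0: load  L1 | P0:S(81), P1:I, P2:O(81) | bus: BusRd
[26] P2: load  L0 | P0:O(56), P1:I, P2:S(56) | bus: BusRd
[27] P0: store L1 := 14 | P0:M(14), P1:I, P2:I | bus: BusUpgr,Flush
[28] P1: load  L0 | P0:O(56), P1:S(56), P2:S(56) | bus: BusRd
[29] P1: store L2 := 46 | P0:I, P1:M(46), P2:I | bus: none

bus = none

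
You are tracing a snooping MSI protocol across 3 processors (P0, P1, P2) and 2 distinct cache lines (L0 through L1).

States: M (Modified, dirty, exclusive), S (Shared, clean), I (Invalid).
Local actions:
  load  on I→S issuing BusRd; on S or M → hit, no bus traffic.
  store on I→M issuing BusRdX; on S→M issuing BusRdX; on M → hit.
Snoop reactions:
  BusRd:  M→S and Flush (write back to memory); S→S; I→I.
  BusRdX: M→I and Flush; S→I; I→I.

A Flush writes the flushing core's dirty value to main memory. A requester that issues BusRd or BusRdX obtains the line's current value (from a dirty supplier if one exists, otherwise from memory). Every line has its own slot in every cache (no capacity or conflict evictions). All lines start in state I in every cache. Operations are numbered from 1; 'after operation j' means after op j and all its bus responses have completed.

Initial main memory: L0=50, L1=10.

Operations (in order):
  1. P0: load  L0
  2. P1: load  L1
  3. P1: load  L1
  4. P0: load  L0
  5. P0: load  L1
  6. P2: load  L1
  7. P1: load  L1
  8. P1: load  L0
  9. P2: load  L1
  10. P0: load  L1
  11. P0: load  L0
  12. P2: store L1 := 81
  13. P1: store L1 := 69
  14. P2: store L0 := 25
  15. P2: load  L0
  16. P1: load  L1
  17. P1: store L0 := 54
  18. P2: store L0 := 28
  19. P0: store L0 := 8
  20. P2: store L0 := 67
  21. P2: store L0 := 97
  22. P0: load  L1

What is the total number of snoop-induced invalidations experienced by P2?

1. P0: load  L0  bus=[BusRd]  L0: P0=S P1=I P2=I  mem[L0]=50
2. P1: load  L1  bus=[BusRd]  L1: P0=I P1=S P2=I  mem[L1]=10
3. P1: load  L1  bus=[-]  L1: P0=I P1=S P2=I  mem[L1]=10
4. P0: load  L0  bus=[-]  L0: P0=S P1=I P2=I  mem[L0]=50
5. P0: load  L1  bus=[BusRd]  L1: P0=S P1=S P2=I  mem[L1]=10
6. P2: load  L1  bus=[BusRd]  L1: P0=S P1=S P2=S  mem[L1]=10
7. P1: load  L1  bus=[-]  L1: P0=S P1=S P2=S  mem[L1]=10
8. P1: load  L0  bus=[BusRd]  L0: P0=S P1=S P2=I  mem[L0]=50
9. P2: load  L1  bus=[-]  L1: P0=S P1=S P2=S  mem[L1]=10
10. P0: load  L1  bus=[-]  L1: P0=S P1=S P2=S  mem[L1]=10
11. P0: load  L0  bus=[-]  L0: P0=S P1=S P2=I  mem[L0]=50
12. P2: store L1 := 81  bus=[BusRdX]  L1: P0=I P1=I P2=M  mem[L1]=10
13. P1: store L1 := 69  bus=[BusRdX,Flush]  L1: P0=I P1=M P2=I  mem[L1]=81
14. P2: store L0 := 25  bus=[BusRdX]  L0: P0=I P1=I P2=M  mem[L0]=50
15. P2: load  L0  bus=[-]  L0: P0=I P1=I P2=M  mem[L0]=50
16. P1: load  L1  bus=[-]  L1: P0=I P1=M P2=I  mem[L1]=81
17. P1: store L0 := 54  bus=[BusRdX,Flush]  L0: P0=I P1=M P2=I  mem[L0]=25
18. P2: store L0 := 28  bus=[BusRdX,Flush]  L0: P0=I P1=I P2=M  mem[L0]=54
19. P0: store L0 := 8  bus=[BusRdX,Flush]  L0: P0=M P1=I P2=I  mem[L0]=28
20. P2: store L0 := 67  bus=[BusRdX,Flush]  L0: P0=I P1=I P2=M  mem[L0]=8
21. P2: store L0 := 97  bus=[-]  L0: P0=I P1=I P2=M  mem[L0]=8
22. P0: load  L1  bus=[BusRd,Flush]  L1: P0=S P1=S P2=I  mem[L1]=69

invalidations = 3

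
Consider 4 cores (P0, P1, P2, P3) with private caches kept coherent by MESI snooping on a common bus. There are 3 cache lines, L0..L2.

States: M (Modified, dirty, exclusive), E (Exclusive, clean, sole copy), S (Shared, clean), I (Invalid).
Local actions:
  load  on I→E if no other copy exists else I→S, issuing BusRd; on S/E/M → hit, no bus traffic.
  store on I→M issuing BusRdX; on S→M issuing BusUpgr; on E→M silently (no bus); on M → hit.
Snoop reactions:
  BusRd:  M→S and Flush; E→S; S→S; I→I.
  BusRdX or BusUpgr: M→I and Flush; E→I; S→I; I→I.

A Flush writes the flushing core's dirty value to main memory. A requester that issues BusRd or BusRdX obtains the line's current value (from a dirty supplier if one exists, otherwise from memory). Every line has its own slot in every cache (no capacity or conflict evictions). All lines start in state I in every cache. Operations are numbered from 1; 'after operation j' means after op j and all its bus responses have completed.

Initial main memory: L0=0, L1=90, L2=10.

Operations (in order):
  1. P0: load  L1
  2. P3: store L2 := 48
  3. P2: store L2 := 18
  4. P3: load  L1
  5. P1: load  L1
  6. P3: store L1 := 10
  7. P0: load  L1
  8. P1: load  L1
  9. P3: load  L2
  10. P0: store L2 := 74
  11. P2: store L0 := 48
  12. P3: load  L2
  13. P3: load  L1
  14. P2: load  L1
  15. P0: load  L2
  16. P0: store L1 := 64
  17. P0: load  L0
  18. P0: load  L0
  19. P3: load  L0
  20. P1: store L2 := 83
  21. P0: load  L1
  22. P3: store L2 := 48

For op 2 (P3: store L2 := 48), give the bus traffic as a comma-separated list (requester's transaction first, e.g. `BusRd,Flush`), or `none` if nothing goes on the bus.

1. P0: load  L1  bus=[BusRd]  L1: P0=E P1=I P2=I P3=I  mem[L1]=90
2. P3: store L2 := 48  bus=[BusRdX]  L2: P0=I P1=I P2=I P3=M  mem[L2]=10
3. P2: store L2 := 18  bus=[BusRdX,Flush]  L2: P0=I P1=I P2=M P3=I  mem[L2]=48
4. P3: load  L1  bus=[BusRd]  L1: P0=S P1=I P2=I P3=S  mem[L1]=90
5. P1: load  L1  bus=[BusRd]  L1: P0=S P1=S P2=I P3=S  mem[L1]=90
6. P3: store L1 := 10  bus=[BusUpgr]  L1: P0=I P1=I P2=I P3=M  mem[L1]=90
7. P0: load  L1  bus=[BusRd,Flush]  L1: P0=S P1=I P2=I P3=S  mem[L1]=10
8. P1: load  L1  bus=[BusRd]  L1: P0=S P1=S P2=I P3=S  mem[L1]=10
9. P3: load  L2  bus=[BusRd,Flush]  L2: P0=I P1=I P2=S P3=S  mem[L2]=18
10. P0: store L2 := 74  bus=[BusRdX]  L2: P0=M P1=I P2=I P3=I  mem[L2]=18
11. P2: store L0 := 48  bus=[BusRdX]  L0: P0=I P1=I P2=M P3=I  mem[L0]=0
12. P3: load  L2  bus=[BusRd,Flush]  L2: P0=S P1=I P2=I P3=S  mem[L2]=74
13. P3: load  L1  bus=[-]  L1: P0=S P1=S P2=I P3=S  mem[L1]=10
14. P2: load  L1  bus=[BusRd]  L1: P0=S P1=S P2=S P3=S  mem[L1]=10
15. P0: load  L2  bus=[-]  L2: P0=S P1=I P2=I P3=S  mem[L2]=74
16. P0: store L1 := 64  bus=[BusUpgr]  L1: P0=M P1=I P2=I P3=I  mem[L1]=10
17. P0: load  L0  bus=[BusRd,Flush]  L0: P0=S P1=I P2=S P3=I  mem[L0]=48
18. P0: load  L0  bus=[-]  L0: P0=S P1=I P2=S P3=I  mem[L0]=48
19. P3: load  L0  bus=[BusRd]  L0: P0=S P1=I P2=S P3=S  mem[L0]=48
20. P1: store L2 := 83  bus=[BusRdX]  L2: P0=I P1=M P2=I P3=I  mem[L2]=74
21. P0: load  L1  bus=[-]  L1: P0=M P1=I P2=I P3=I  mem[L1]=10
22. P3: store L2 := 48  bus=[BusRdX,Flush]  L2: P0=I P1=I P2=I P3=M  mem[L2]=83

bus = BusRdX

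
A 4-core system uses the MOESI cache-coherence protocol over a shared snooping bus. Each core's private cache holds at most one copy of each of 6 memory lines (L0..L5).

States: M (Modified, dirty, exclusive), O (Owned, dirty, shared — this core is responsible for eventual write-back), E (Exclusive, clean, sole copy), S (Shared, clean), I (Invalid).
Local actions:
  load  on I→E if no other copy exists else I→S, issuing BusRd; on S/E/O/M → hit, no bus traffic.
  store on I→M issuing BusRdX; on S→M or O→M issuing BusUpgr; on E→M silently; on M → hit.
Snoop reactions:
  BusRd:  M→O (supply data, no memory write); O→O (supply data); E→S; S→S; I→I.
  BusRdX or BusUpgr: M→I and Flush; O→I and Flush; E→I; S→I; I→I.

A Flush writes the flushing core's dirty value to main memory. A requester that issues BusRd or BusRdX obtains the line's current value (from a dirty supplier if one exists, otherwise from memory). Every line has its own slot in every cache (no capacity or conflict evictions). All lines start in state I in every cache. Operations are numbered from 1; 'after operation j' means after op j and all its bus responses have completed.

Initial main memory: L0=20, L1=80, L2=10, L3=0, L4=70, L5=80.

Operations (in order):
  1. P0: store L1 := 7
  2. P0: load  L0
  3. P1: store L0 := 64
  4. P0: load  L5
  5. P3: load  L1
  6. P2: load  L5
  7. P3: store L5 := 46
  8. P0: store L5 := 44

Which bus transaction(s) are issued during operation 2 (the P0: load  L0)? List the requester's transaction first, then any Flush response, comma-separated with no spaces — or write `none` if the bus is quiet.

bus = BusRd

[1] P0: store L1 := 7 | P0:M(7), P1:I, P2:I, P3:I | bus: BusRdX
[2] P0: load  L0 | P0:E(20), P1:I, P2:I, P3:I | bus: BusRd
[3] P1: store L0 := 64 | P0:I, P1:M(64), P2:I, P3:I | bus: BusRdX
[4] P0: load  L5 | P0:E(80), P1:I, P2:I, P3:I | bus: BusRd
[5] P3: load  L1 | P0:O(7), P1:I, P2:I, P3:S(7) | bus: BusRd
[6] P2: load  L5 | P0:S(80), P1:I, P2:S(80), P3:I | bus: BusRd
[7] P3: store L5 := 46 | P0:I, P1:I, P2:I, P3:M(46) | bus: BusRdX
[8] P0: store L5 := 44 | P0:M(44), P1:I, P2:I, P3:I | bus: BusRdX,Flush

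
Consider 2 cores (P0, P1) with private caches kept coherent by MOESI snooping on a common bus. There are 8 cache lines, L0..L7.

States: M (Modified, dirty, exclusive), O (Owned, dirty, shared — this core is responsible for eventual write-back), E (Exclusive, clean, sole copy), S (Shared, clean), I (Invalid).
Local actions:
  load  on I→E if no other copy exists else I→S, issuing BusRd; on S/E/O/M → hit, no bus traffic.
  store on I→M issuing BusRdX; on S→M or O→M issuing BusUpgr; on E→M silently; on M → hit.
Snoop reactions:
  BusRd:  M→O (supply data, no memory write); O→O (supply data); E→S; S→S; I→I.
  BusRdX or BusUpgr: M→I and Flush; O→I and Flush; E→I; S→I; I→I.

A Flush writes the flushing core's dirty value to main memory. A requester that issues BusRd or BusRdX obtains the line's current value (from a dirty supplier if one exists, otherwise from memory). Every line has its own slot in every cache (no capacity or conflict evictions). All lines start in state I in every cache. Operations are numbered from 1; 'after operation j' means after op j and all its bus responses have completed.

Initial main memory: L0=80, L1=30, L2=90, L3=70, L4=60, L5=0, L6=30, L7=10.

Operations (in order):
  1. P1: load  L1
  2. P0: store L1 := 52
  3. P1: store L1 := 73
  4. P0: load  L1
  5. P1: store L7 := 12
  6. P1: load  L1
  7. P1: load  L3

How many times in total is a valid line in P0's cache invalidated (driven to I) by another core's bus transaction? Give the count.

1. P1: load  L1  bus=[BusRd]  L1: P0=I P1=E  mem[L1]=30
2. P0: store L1 := 52  bus=[BusRdX]  L1: P0=M P1=I  mem[L1]=30
3. P1: store L1 := 73  bus=[BusRdX,Flush]  L1: P0=I P1=M  mem[L1]=52
4. P0: load  L1  bus=[BusRd]  L1: P0=S P1=O  mem[L1]=52
5. P1: store L7 := 12  bus=[BusRdX]  L7: P0=I P1=M  mem[L7]=10
6. P1: load  L1  bus=[-]  L1: P0=S P1=O  mem[L1]=52
7. P1: load  L3  bus=[BusRd]  L3: P0=I P1=E  mem[L3]=70

invalidations = 1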